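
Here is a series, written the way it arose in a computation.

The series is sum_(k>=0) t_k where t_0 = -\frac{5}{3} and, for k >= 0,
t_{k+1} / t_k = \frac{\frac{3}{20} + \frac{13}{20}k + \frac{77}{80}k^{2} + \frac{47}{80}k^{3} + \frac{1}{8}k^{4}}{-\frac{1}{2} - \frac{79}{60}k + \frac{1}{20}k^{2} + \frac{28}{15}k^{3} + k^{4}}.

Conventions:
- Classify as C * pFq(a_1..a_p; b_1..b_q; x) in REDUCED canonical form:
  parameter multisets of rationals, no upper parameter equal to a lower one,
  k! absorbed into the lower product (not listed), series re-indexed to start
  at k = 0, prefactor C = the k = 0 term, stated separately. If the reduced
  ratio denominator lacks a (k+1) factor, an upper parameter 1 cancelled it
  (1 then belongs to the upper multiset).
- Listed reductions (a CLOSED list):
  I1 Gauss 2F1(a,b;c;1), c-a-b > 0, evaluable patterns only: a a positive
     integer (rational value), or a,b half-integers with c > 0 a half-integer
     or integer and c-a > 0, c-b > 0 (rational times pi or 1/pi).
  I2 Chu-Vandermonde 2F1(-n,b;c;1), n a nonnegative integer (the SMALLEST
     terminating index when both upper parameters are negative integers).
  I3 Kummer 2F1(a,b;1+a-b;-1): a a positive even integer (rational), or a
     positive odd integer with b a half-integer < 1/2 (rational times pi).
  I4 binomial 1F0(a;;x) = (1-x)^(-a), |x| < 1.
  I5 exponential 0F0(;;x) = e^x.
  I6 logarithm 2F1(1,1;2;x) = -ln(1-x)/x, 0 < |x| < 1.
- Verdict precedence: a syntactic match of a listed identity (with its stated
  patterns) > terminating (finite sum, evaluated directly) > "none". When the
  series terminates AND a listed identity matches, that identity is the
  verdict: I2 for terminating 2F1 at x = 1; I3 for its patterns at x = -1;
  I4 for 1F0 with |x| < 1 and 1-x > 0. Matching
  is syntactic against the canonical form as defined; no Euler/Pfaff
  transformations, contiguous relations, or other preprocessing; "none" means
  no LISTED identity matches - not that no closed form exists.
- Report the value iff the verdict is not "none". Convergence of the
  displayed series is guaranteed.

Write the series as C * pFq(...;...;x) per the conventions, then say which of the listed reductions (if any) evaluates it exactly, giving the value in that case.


The series (x = \frac{1}{8}) is 2F1: upper {1, 2}, lower {-\frac{5}{6}}, prefactor -\frac{5}{3}. Verdict: none - at argument \frac{1}{8} the multisets {1, 2} ; {-\frac{5}{6}} match no listed identity.

Key step: with t_0 = -\frac{5}{3}, cancel k + 1/2 from the displayed ratio first; then prefactor -5/3.
Adjacent-term ratio: r(k) = \frac{1}{8} * (k+1) (k+2) / [(k-\frac{5}{6}) (k+1)] - rational in k, leading ratio \frac{1}{8}; with t_0 = -\frac{5}{3}, classification follows.


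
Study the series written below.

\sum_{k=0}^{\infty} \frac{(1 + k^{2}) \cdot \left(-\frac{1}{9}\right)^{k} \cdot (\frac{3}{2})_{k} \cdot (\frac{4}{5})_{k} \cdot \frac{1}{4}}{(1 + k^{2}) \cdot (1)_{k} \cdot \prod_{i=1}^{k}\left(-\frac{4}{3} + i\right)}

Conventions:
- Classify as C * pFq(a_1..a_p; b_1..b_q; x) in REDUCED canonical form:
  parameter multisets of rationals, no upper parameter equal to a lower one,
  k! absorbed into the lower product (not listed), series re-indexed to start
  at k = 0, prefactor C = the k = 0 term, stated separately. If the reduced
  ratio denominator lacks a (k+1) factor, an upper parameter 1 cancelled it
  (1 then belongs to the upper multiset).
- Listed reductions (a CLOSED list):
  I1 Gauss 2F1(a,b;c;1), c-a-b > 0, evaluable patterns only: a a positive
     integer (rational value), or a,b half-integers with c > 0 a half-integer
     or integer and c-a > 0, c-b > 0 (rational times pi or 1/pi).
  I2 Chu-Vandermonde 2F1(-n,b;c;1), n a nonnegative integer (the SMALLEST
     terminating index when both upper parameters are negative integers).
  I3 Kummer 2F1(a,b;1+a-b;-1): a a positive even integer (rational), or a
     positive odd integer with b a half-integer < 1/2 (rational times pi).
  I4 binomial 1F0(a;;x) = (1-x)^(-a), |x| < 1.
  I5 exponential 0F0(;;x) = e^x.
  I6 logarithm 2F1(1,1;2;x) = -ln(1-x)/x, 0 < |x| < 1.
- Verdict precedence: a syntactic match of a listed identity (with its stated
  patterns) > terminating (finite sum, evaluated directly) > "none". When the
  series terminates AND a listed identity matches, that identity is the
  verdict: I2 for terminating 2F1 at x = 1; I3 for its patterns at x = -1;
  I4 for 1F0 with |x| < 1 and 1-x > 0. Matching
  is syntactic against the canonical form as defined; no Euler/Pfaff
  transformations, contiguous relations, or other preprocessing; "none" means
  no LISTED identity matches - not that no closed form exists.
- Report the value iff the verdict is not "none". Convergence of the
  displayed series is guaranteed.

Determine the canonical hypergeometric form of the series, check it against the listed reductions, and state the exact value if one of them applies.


Reduced: x = -\frac{1}{9}, 2F1, upper = {\frac{4}{5}, \frac{3}{2}}, lower = {-\frac{1}{3}}, C = \frac{1}{4}. Verdict: none - at argument -\frac{1}{9} the multisets {\frac{4}{5}, \frac{3}{2}} ; {-\frac{1}{3}} match no listed identity.

Key step: from the first term \frac{1}{4}: the lower running product (C = 1/4, x = -1/9) is a rising factorial.
Step ratio: r(k) = -\frac{1}{9} * (k+\frac{4}{5}) (k+\frac{3}{2}) / [(k-\frac{1}{3}) (k+1)] - rational; roots negated = parameters, x = -\frac{1}{9}, C = \frac{1}{4}.


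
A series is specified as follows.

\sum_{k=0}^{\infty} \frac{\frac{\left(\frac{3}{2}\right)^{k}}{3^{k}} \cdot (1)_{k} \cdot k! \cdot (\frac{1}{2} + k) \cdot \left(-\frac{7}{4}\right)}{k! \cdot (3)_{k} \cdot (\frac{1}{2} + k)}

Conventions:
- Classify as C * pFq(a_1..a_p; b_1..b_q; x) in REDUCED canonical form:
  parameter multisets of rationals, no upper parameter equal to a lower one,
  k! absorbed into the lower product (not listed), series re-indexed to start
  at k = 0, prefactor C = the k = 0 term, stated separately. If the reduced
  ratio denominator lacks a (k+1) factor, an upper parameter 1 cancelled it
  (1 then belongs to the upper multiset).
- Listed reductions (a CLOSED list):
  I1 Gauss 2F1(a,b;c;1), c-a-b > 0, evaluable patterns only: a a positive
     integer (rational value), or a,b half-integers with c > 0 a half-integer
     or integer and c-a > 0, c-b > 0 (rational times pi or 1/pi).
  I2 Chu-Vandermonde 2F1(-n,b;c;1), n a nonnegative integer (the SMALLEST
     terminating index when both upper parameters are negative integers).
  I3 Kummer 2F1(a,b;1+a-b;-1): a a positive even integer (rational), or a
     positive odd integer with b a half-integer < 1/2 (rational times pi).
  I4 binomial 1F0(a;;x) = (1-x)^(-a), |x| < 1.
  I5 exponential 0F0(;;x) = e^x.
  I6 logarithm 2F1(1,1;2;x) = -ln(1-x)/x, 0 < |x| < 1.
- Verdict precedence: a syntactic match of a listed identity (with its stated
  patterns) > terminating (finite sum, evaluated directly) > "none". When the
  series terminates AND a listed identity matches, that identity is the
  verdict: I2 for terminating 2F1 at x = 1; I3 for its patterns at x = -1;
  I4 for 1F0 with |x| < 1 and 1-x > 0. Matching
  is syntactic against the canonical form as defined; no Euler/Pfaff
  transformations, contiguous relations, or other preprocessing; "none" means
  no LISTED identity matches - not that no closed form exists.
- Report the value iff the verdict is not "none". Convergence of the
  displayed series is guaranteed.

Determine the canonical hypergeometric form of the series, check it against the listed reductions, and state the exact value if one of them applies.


Reduced: x = \frac{1}{2}, 2F1, upper = {1, 1}, lower = {3}, C = -\frac{7}{4}. Verdict: no listed reduction: x = \frac{1}{2} and upper {1, 1} fail every I1-I6 pattern.

First insight: with t_0 = -\frac{7}{4}, the factorial ratio (C = -7/4, x = 1/2) (k+a-1)!/(a-1)! is a rising factorial (a)_k.
Consecutive-term ratio: r(k) = \frac{1}{2} * (k+1) (k+1) / [(k+3) (k+1)] - rational; roots negated = parameters, x = \frac{1}{2}, C = -\frac{7}{4}.


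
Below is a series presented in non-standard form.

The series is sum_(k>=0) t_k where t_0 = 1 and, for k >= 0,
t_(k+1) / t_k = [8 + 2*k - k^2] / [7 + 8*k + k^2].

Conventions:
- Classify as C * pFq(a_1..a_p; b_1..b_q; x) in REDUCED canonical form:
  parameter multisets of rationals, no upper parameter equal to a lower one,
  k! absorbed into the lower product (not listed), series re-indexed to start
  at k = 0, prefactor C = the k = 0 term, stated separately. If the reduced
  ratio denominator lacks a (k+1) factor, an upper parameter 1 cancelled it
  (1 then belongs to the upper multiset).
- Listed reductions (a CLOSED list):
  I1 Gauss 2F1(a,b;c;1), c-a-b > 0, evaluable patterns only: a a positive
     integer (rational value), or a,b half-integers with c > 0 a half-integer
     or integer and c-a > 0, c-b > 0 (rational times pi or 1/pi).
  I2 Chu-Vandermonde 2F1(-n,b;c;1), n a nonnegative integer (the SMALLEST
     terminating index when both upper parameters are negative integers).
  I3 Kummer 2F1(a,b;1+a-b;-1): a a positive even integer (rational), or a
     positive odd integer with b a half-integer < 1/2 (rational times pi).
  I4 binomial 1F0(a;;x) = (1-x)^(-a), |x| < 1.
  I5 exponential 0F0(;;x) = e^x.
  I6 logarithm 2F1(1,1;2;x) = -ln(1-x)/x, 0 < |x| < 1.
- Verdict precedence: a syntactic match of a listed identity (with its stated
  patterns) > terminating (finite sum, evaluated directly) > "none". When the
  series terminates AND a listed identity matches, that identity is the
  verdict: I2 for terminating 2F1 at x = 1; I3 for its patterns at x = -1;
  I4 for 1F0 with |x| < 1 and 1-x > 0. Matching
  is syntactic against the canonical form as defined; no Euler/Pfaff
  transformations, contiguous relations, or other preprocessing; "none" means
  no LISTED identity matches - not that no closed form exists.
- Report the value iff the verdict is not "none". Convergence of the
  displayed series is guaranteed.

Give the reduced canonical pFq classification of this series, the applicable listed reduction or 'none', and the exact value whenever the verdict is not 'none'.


At argument -1: a 2F1 with upper {-4, 2}, lower {7}, scaled by C = 1. Verdict: Kummer (I3) applies (x = -1; c = 7 equals 1+a-b for upper {-4, 2}: listed pattern). Hence: 3.

Structural cue: x = (-1) and factor the ratio over Q (C = 1, x = -1): negated roots = parameters.
Step ratio: r(k) = (-1) * (k-4) (k+2) / [(k+7) (k+1)] - rational; roots negated = parameters, x = (-1), C = 1.


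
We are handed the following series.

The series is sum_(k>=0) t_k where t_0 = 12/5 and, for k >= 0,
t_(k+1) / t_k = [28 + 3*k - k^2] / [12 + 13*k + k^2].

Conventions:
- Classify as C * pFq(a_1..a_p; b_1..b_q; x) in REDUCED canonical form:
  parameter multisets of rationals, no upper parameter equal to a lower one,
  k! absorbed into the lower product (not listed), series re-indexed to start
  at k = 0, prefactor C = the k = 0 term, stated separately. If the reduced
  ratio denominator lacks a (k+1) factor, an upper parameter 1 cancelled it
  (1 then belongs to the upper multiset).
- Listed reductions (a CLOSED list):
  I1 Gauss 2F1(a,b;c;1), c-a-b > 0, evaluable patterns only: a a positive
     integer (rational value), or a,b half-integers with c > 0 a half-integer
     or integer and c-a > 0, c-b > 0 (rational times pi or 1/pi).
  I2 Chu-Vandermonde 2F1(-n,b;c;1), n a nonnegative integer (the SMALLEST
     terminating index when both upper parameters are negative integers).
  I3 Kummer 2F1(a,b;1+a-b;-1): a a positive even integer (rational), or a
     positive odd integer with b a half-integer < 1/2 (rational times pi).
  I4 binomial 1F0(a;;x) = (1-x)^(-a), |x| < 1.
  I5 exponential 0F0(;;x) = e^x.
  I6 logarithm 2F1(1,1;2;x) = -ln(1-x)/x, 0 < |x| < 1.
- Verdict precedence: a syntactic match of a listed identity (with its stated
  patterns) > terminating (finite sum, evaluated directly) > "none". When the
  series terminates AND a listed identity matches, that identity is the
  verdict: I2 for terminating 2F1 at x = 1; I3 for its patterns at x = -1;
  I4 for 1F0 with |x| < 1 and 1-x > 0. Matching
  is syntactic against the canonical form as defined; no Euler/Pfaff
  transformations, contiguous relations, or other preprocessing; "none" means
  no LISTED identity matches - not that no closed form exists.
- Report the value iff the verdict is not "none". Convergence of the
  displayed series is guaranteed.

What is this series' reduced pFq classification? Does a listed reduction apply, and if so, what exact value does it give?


Reduced: x = -1, 2F1, upper = {-7, 4}, lower = {12}, C = 12/5. Verdict: the Kummer evaluation I3 applies (x = -1; c = 12 equals 1+a-b for upper {-7, 4}: listed pattern). Its exact value is 22.

Key step: with t_0 = 12/5, the expanded ratio factors over Q; prefactor 12/5, roots give parameters.
Adjacent-term ratio: r(k) = (-1) * (k-7) (k+4) / [(k+12) (k+1)] - poly over poly, x = (-1) from leading terms; C = 12/5 at k = 0.


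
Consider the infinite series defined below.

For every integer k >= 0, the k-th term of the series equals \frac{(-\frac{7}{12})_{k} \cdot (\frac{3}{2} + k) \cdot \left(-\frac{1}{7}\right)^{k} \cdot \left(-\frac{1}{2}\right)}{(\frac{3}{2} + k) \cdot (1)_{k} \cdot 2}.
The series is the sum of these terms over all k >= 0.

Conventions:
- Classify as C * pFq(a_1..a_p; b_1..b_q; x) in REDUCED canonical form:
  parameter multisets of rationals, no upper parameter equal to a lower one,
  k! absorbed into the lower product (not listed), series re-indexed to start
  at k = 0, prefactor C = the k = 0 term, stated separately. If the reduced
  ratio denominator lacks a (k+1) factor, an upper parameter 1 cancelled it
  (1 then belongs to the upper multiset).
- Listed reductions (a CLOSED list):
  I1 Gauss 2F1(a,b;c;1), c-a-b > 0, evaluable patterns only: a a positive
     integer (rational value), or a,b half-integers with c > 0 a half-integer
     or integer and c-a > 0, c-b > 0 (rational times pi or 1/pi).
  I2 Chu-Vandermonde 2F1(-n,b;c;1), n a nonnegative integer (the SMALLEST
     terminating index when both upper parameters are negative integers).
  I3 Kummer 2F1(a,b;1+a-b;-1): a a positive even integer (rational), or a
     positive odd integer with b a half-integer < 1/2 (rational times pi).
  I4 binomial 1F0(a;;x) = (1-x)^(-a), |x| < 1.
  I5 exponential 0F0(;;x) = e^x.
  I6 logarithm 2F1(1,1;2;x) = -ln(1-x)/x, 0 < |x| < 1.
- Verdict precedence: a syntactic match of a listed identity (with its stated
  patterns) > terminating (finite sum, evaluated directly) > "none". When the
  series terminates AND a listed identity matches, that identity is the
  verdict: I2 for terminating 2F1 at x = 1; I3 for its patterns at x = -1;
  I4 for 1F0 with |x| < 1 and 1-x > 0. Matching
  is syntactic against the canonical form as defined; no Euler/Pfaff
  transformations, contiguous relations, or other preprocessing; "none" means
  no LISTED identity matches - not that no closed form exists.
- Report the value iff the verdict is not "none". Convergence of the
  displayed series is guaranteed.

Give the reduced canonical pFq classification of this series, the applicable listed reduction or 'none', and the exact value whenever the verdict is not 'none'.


Reduced: x = -\frac{1}{7}, 1F0, upper = {-\frac{7}{12}}, lower = {-}, C = -\frac{1}{4}. Verdict: the binomial series (I4) matches (the 1F0 binomial series: exponent 7/12, x = -\frac{1}{7}). Value: \left(-\frac{1}{4}\right) \cdot \left(\frac{8}{7}\right)^{\frac{7}{12}}.

Structural cue: t_0 being -\frac{1}{4}, k + 3/2 divides numerator and denominator alike; C = -1/4, x = -1/7 after cancelling.
Step ratio: r(k) = -\frac{1}{7} * (k-\frac{7}{12}) / [(k+1)] - rational in k, leading ratio -\frac{1}{7}; with t_0 = -\frac{1}{4}, classification follows.


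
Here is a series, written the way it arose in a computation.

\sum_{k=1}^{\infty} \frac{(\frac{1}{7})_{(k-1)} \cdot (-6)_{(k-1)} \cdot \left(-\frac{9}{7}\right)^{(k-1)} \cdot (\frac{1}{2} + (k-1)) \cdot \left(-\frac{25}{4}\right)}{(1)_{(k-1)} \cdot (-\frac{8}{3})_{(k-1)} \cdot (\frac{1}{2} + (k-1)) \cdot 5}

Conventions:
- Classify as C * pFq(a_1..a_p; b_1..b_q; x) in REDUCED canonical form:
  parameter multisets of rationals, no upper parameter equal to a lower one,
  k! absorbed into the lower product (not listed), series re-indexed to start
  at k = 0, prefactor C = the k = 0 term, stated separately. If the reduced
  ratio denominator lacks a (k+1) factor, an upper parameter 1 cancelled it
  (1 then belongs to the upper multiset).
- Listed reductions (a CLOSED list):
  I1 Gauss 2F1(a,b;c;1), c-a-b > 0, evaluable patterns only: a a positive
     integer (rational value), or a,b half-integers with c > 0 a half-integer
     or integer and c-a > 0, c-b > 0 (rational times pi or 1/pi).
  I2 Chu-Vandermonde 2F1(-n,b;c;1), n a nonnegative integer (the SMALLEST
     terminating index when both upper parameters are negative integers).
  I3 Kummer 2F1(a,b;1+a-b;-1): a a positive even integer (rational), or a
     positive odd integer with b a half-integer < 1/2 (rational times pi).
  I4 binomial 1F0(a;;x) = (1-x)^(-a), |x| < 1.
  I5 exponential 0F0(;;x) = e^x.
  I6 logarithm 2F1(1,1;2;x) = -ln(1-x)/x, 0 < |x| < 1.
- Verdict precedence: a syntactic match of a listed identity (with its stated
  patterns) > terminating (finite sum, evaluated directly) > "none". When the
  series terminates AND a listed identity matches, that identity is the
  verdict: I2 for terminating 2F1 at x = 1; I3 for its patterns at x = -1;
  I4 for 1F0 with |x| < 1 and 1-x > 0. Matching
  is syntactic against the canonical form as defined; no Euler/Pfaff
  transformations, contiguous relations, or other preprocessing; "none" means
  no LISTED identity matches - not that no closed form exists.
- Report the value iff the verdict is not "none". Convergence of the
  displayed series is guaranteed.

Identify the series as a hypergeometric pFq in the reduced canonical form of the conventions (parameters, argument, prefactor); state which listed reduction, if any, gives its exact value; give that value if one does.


Canonical form: C = -\frac{5}{4} times 2F1 with upper {-6, \frac{1}{7}}, lower {-\frac{8}{3}}, x = -\frac{9}{7}. Verdict: terminating - the sum ends at index 6 because -6 is a negative integer; exact evaluation follows. Sum: \frac{303288290040145}{1550224166512}.

First insight: from the first term -\frac{5}{4}: the constant factors (prefactor -5/4) combine into one prefactor.
Adjacent-term ratio: r(k) = -\frac{9}{7} * (k-6) (k+\frac{1}{7}) / [(k-\frac{8}{3}) (k+1)] - rational in k. x = -\frac{9}{7}; t_0 = -\frac{5}{4}; negate the roots.


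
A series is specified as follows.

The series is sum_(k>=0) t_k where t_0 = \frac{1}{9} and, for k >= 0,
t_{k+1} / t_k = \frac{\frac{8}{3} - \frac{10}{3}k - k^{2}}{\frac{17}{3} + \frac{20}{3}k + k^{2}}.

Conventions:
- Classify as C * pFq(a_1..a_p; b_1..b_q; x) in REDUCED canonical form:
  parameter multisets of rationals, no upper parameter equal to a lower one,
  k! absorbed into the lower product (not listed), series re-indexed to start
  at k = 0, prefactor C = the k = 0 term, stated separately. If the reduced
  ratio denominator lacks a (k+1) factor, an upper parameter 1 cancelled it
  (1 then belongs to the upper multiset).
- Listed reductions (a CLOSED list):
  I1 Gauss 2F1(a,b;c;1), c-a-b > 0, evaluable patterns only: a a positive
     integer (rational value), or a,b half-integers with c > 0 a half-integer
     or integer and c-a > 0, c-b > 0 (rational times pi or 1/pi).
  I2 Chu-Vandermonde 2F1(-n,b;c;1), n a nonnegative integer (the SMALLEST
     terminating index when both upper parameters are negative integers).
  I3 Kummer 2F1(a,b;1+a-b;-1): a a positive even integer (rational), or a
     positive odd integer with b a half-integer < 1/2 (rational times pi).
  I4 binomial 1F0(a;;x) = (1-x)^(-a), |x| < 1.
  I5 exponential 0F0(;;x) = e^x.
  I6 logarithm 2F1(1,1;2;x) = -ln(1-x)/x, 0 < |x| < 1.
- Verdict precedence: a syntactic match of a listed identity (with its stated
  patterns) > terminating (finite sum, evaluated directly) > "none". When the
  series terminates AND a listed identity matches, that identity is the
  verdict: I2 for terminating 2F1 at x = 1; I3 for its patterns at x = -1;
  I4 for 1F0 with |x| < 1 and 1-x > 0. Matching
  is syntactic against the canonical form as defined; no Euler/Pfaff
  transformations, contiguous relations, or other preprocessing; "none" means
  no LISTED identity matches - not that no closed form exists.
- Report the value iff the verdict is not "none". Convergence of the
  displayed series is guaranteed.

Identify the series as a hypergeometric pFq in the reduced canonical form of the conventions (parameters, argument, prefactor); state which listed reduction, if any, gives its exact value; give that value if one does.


x = -1 here; the reduced form reads 2F1, upper {-\frac{2}{3}, 4}, lower {\frac{17}{3}}, C = \frac{1}{9}. Verdict at x = -1: Kummer (I3) matches (x = -1; c = \frac{17}{3} equals 1+a-b for upper {-\frac{2}{3}, 4}: listed pattern). Sum: \frac{77}{486}.

Structural cue: from the first term \frac{1}{9}: the expanded ratio factors over Q; prefactor 1/9, roots give parameters.
Consecutive-term ratio: r(k) = -1 * (k-\frac{2}{3}) (k+4) / [(k+\frac{17}{3}) (k+1)] - rational in k. x = -1; t_0 = \frac{1}{9}; negate the roots.


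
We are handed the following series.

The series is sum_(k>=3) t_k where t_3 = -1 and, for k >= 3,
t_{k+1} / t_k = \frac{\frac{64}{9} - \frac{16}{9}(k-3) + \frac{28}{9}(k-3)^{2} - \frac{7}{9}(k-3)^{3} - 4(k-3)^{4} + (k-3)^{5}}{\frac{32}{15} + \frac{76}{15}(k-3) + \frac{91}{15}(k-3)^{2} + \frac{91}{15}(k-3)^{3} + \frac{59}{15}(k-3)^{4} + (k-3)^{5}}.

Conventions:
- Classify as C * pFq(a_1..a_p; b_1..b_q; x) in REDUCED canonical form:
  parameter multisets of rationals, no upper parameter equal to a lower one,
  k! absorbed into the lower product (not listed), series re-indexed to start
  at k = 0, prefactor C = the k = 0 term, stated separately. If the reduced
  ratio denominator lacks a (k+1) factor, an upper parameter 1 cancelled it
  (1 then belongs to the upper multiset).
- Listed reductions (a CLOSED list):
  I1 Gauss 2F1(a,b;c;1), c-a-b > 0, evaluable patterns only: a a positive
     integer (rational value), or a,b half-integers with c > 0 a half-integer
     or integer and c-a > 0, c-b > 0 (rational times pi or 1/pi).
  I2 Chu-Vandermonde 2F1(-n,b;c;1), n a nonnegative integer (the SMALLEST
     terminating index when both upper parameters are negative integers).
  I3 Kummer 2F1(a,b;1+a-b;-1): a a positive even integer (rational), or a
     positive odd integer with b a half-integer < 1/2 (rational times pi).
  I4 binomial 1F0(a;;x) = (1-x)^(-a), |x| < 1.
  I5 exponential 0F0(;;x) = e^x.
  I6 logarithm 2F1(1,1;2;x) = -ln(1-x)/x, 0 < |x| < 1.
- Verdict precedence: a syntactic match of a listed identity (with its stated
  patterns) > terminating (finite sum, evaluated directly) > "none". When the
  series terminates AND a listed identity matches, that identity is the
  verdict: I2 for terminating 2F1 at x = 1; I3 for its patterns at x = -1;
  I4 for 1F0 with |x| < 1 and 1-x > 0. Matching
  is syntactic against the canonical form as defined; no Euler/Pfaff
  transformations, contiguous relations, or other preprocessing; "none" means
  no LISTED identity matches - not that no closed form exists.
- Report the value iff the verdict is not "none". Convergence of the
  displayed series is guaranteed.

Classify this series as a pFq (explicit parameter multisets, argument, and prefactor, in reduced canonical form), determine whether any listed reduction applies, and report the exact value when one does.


Canonical form: C = -1 times 2F1 with upper {-4, -\frac{4}{3}}, lower {\frac{8}{5}}, x = 1. Verdict: Vandermonde's identity (I2) applies (terminating 2F1 at x = 1 with n = 4, b = -4/3, c = \frac{8}{5}). Sum: -\frac{2137157}{435942}.

First insight: t_0 = -1 here, and the parameter 4/3 appears in both the upper and lower lists and cancels (alongside the other common factor).
Adjacent-term ratio: r(k) = 1 * (k-4) (k-\frac{4}{3}) / [(k+\frac{8}{5}) (k+1)] ; factor over Q: parameters, x = 1, and C = -1.


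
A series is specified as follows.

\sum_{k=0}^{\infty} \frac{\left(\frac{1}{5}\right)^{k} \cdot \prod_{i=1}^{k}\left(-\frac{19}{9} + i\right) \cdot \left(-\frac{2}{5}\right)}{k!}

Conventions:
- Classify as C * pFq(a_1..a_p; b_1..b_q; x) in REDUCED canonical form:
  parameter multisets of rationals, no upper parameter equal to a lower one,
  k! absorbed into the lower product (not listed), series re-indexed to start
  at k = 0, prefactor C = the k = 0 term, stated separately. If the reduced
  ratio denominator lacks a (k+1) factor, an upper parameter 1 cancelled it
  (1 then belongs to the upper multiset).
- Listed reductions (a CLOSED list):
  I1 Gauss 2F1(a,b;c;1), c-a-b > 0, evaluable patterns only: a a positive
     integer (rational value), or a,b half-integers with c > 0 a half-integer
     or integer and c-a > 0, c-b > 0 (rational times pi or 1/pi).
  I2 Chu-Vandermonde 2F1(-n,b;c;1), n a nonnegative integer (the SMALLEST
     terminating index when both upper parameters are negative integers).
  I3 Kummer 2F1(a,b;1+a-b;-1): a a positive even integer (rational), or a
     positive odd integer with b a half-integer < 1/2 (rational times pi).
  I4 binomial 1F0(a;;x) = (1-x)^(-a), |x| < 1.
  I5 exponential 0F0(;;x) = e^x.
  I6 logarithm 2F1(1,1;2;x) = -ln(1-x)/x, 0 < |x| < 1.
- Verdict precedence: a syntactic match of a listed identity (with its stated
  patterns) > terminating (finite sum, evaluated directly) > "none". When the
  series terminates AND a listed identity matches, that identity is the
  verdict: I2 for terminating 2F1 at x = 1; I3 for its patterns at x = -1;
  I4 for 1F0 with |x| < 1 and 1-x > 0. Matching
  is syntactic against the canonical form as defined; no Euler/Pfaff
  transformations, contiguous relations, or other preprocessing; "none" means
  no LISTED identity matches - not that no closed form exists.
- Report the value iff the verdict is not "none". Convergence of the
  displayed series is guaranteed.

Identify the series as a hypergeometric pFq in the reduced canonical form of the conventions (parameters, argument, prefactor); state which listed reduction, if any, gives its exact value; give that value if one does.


x = \frac{1}{5} here; the reduced form reads 1F0, upper {-\frac{10}{9}}, lower {-}, C = -\frac{2}{5}. Verdict (x = \frac{1}{5}): the I4 binomial reduction applies (the 1F0 binomial series: exponent 10/9, x = \frac{1}{5}). Exact value: \left(-\frac{2}{5}\right) \cdot \left(\frac{4}{5}\right)^{\frac{10}{9}}.

Key step: t_0 = -\frac{2}{5} here, and the running product (prefactor -2/5) telescopes to a rising factorial.
Ratio: r(k) = \frac{1}{5} * (k-\frac{10}{9}) / [(k+1)] - rational in k, leading ratio \frac{1}{5}; with t_0 = -\frac{2}{5}, classification follows.


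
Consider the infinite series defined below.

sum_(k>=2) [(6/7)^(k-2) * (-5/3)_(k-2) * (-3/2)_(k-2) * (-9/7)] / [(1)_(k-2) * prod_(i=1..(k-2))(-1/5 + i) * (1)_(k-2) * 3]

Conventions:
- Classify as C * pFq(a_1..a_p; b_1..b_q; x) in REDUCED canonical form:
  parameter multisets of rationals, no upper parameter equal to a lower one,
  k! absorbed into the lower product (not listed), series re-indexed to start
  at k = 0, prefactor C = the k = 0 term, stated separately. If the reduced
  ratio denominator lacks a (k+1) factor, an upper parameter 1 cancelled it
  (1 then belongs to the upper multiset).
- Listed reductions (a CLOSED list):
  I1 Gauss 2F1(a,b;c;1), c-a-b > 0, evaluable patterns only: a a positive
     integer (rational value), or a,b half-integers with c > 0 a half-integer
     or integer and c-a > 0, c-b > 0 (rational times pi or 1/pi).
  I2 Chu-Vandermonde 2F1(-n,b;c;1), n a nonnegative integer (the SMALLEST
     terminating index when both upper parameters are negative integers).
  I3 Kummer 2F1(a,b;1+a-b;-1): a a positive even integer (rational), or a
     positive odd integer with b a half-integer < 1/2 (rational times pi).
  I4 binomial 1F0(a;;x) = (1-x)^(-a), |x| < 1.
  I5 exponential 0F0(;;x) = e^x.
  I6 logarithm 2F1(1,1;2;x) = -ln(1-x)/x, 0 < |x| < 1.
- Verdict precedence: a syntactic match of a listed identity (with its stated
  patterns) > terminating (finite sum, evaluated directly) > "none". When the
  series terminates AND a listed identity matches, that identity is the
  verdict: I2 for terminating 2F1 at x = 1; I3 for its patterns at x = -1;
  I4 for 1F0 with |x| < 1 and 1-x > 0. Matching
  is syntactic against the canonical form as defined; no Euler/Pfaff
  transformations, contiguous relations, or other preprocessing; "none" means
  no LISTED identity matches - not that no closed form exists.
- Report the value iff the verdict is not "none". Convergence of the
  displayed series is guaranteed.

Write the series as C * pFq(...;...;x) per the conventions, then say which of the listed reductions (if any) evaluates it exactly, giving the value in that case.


With C = -3/7: the canonical form is 2F2(-5/3, -3/2; 4/5, 1; 6/7). Verdict: none. A 2F2 with upper {-5/3, -3/2} fits none of I1-I6 at x = 6/7; the sum runs forever.

Key observation: t_0 = -3/7 here, and the lower running product (C = -3/7, x = 6/7) is a rising factorial.
Step ratio: r(k) = (6/7) * (k-5/3) (k-3/2) / [(k+4/5) (k+1) (k+1)] - poly over poly, x = (6/7) from leading terms; C = -3/7 at k = 0.


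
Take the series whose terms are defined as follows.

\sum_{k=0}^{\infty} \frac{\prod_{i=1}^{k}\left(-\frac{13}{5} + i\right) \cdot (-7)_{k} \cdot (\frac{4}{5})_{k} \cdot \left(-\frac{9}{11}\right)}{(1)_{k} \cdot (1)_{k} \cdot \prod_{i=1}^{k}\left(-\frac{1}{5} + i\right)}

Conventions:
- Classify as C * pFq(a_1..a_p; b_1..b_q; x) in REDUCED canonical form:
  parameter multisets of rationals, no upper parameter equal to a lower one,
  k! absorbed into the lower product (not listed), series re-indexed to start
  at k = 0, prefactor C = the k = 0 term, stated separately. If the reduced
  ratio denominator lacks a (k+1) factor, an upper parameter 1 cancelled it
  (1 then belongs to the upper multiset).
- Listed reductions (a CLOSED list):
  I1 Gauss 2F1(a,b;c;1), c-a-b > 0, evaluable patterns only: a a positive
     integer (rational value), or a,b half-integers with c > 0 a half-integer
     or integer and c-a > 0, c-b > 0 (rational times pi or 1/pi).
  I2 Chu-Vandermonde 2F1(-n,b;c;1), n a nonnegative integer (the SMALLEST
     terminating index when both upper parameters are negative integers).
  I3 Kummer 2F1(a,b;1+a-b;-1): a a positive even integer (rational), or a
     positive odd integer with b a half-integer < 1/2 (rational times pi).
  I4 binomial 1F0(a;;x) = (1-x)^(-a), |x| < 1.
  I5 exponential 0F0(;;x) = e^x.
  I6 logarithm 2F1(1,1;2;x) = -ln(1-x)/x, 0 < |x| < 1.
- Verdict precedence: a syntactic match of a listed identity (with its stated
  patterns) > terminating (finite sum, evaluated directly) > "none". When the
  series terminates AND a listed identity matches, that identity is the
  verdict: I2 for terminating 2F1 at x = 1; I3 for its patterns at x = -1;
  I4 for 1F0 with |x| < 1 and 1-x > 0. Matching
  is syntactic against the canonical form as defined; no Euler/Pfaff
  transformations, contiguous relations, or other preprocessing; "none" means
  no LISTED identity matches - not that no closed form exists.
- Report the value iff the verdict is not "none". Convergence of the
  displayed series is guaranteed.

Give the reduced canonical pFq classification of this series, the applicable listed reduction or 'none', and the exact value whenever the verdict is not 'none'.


Structural cue: t_0 = -\frac{9}{11} here, and the lower running product (C = -9/11) is a rising factorial.
Consecutive-term ratio: r(k) = 1 * (k-7) (k-\frac{8}{5}) / [(k+1) (k+1)] - rational in k, leading ratio 1; with t_0 = -\frac{9}{11}, classification follows.

With C = -\frac{9}{11}: the canonical form is 2F1(-7, -\frac{8}{5}; 1; 1). Verdict: this is Chu-Vandermonde (I2) (terminating 2F1 at x = 1 with n = 7, b = -8/5, c = 1). Hence: -\frac{6595641}{390625}.


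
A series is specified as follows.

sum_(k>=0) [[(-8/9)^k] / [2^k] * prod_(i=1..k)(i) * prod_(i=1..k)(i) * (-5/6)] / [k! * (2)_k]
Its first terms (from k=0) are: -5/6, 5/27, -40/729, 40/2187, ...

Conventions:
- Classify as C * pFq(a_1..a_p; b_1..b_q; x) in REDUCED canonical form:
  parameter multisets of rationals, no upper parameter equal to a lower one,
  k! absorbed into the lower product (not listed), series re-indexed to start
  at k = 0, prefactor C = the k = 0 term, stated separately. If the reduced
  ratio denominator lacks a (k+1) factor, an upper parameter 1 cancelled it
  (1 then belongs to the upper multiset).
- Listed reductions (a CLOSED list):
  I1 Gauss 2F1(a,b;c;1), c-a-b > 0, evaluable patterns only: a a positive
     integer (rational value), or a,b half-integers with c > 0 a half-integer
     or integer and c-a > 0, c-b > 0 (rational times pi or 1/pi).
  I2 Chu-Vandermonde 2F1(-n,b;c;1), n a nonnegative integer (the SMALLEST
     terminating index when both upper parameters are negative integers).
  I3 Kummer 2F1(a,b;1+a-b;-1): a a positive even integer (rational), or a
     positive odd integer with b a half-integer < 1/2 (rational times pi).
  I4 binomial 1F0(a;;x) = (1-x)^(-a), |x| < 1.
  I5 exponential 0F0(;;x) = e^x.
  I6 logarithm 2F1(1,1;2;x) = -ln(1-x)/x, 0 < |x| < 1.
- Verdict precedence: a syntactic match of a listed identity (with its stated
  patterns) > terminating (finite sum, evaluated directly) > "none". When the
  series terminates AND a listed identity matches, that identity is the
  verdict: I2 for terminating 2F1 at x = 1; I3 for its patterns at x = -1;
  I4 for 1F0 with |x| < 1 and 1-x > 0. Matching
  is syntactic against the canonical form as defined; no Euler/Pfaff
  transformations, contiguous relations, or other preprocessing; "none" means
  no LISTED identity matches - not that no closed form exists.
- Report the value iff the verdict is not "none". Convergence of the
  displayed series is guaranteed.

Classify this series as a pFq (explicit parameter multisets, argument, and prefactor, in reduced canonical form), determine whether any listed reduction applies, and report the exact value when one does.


Classification (C = -5/6): 2F1 with upper {1, 1}, lower {2}, argument x = -4/9. Verdict: the I6 logarithm reduction fires (the logarithm: parameters (1,1;2), x = -4/9). Exact value: (-15/8) * ln(13/9).

First insight: t_0 being -5/6, the running product (C = -5/6, x = -4/9) telescopes to a rising factorial.
Step ratio: r(k) = (-4/9) * (k+1) (k+1) / [(k+2) (k+1)] ; factor over Q: parameters, x = (-4/9), and C = -5/6.


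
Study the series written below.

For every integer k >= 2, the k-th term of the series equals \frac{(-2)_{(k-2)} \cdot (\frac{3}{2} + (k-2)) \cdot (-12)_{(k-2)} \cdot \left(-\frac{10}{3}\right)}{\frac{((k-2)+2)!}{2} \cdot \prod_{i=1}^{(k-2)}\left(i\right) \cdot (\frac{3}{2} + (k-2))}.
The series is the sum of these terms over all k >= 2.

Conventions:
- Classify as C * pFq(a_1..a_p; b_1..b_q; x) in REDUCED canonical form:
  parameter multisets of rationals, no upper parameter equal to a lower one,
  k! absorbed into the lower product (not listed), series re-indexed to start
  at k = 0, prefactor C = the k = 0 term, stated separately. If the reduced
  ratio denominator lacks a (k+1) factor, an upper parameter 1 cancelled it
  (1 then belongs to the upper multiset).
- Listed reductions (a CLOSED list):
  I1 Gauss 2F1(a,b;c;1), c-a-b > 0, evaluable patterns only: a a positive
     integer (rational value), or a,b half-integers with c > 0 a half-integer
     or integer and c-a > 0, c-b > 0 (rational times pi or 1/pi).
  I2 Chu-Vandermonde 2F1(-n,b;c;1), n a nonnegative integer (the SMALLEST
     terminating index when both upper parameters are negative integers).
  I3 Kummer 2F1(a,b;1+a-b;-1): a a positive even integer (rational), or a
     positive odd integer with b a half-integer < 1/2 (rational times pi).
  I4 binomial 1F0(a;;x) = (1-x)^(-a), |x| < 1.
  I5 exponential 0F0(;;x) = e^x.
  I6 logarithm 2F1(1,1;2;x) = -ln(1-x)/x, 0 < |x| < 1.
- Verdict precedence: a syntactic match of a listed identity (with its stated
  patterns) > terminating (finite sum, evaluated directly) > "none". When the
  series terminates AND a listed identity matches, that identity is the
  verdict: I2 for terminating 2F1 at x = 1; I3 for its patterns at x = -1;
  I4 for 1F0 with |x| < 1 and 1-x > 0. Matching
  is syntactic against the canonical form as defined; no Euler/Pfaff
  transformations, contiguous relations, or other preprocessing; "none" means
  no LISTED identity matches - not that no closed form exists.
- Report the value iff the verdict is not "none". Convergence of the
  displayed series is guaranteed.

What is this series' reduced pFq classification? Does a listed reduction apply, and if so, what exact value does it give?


Canonical form: C = -\frac{10}{3} times 2F1 with upper {-12, -2}, lower {3}, x = 1. Verdict (x = 1): the Chu-Vandermonde identity I2 applies (terminating 2F1 at x = 1 with n = 2, b = -12, c = 3). Hence: -\frac{200}{3}.

Key observation: t_0 = -\frac{10}{3} here, and the product of the first k integers (C = -10/3, x = 1) is k!.
Step ratio: r(k) = 1 * (k-12) (k-2) / [(k+3) (k+1)] - rational in k. x = 1; t_0 = -\frac{10}{3}; negate the roots.


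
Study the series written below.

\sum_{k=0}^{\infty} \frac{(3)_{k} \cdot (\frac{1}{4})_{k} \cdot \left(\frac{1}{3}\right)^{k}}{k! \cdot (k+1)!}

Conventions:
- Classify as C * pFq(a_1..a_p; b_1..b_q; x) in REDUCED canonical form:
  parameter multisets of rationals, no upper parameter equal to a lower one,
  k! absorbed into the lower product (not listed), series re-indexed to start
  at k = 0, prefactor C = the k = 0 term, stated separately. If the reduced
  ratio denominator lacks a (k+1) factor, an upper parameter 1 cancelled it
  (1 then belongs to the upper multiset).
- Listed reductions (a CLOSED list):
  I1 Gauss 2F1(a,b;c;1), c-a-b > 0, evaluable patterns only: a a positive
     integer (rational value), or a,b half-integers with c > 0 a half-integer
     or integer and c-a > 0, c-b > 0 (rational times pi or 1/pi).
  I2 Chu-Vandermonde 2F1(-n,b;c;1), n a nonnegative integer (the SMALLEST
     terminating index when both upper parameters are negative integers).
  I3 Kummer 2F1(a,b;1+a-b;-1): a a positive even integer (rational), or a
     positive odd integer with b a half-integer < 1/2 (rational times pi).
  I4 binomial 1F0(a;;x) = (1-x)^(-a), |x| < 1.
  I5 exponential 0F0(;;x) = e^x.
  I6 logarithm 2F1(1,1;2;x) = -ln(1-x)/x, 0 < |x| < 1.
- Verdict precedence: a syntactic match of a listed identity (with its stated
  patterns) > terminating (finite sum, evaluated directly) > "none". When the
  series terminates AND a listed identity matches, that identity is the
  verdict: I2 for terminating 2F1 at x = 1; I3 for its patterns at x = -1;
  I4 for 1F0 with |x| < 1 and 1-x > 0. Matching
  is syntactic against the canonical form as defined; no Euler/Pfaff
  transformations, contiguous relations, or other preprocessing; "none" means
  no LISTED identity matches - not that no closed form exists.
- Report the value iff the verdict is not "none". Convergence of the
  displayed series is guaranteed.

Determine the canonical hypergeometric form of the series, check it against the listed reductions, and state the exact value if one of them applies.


Canonical form: C = 1 times 2F1 with upper {\frac{1}{4}, 3}, lower {2}, x = \frac{1}{3}. Verdict: none. No listed pattern accepts 2F1(\frac{1}{4}, 3; 2; \frac{1}{3}).

Key observation: with t_0 = 1, the denominator's factorial ratio (C = 1) is a lower Pochhammer.
Consecutive-term ratio: r(k) = \frac{1}{3} * (k+\frac{1}{4}) (k+3) / [(k+2) (k+1)] - rational in k. x = \frac{1}{3}; t_0 = 1; negate the roots.


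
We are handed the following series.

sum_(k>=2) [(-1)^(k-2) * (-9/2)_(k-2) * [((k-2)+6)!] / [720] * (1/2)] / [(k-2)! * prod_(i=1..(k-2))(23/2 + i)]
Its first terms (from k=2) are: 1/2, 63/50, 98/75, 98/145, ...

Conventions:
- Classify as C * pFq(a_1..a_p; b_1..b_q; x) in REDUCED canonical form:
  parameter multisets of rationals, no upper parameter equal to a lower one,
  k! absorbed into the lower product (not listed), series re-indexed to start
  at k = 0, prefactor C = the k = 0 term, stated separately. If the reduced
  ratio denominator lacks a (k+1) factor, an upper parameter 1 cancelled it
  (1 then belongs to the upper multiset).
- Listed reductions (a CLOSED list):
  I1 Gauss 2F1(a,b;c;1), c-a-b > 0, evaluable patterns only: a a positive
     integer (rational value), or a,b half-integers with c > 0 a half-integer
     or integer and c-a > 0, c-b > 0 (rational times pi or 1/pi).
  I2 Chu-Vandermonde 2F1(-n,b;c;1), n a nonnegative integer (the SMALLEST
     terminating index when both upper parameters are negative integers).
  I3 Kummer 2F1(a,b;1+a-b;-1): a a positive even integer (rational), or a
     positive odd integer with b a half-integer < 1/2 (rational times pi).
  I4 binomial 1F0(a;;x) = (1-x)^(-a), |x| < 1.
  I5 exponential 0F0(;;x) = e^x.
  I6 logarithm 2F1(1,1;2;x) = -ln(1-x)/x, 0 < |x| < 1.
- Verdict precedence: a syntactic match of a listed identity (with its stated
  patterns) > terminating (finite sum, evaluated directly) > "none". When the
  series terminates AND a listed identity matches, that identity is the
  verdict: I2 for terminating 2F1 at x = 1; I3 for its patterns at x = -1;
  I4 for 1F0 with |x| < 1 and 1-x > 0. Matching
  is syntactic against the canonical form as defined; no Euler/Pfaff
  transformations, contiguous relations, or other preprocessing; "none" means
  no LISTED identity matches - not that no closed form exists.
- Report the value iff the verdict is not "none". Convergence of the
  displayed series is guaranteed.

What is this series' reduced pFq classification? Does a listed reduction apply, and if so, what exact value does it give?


Prefactor 1/2, argument -1: 2F1 with upper {-9/2, 7} over lower {25/2}. Verdict: Kummer's theorem (I3) fires (x = -1; c = 25/2 equals 1+a-b for upper {-9/2, 7}: listed pattern). Value: (334639305/268435456) * pi.

Key observation: t_0 = 1/2 here, and the lower running product (prefactor 1/2) is a rising factorial.
Step ratio: r(k) = (-1) * (k-9/2) (k+7) / [(k+25/2) (k+1)] - rational; roots negated = parameters, x = (-1), C = 1/2.
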